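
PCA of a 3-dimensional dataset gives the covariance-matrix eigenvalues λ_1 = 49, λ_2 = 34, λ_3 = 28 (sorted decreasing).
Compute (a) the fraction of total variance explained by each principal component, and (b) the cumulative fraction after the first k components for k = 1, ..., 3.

Step 1 — total variance = trace(Sigma) = Σ λ_i = 49 + 34 + 28 = 111.

Step 2 — fraction explained by component i = λ_i / Σ λ:
  PC1: 49/111 = 0.4414
  PC2: 34/111 = 0.3063
  PC3: 28/111 = 0.2523

Step 3 — cumulative fraction after k components = (λ_1 + ... + λ_k) / Σ λ:
  k = 1: 49/111 = 0.4414
  k = 2: (49 + 34)/111 = 83/111 = 0.7477
  k = 3: (49 + 34 + 28)/111 = 111/111 = 1

Summary (fraction, with percent):

explained: PC1 0.4414 (44.14%), PC2 0.3063 (30.63%), PC3 0.2523 (25.23%);  cumulative: 0.4414, 0.7477, 1


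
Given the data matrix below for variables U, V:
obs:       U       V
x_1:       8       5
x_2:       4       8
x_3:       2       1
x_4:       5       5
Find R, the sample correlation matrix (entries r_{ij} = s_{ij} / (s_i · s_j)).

Step 1 — column means:
  mean(U) = (8 + 4 + 2 + 5) / 4 = 19/4 = 4.75
  mean(V) = (5 + 8 + 1 + 5) / 4 = 19/4 = 4.75

Step 2 — sample variances and covariances s[i,j] = (1/(n-1)) · Σ_k (x_{k,i} - mean_i) · (x_{k,j} - mean_j), with n-1 = 3:
  s[U,U] = ((3.25)·(3.25) + (-0.75)·(-0.75) + (-2.75)·(-2.75) + (0.25)·(0.25)) / 3 = 18.75/3 = 6.25
  s[U,V] = ((3.25)·(0.25) + (-0.75)·(3.25) + (-2.75)·(-3.75) + (0.25)·(0.25)) / 3 = 8.75/3 = 2.9167
  s[V,V] = ((0.25)·(0.25) + (3.25)·(3.25) + (-3.75)·(-3.75) + (0.25)·(0.25)) / 3 = 24.75/3 = 8.25
  Sample standard deviations s_i = √(s[i,i]):
  s(U) = √(6.25) = 2.5
  s(V) = √(8.25) = 2.8723

Step 3 — r_{ij} = s_{ij} / (s_i · s_j):
  r[U,U] = 1 (diagonal).
  r[U,V] = 2.9167 / (2.5 · 2.8723) = 2.9167 / 7.1807 = 0.4062
  r[V,V] = 1 (diagonal).

R is symmetric with unit diagonal. Assembling:

R = [[1, 0.4062],
 [0.4062, 1]]


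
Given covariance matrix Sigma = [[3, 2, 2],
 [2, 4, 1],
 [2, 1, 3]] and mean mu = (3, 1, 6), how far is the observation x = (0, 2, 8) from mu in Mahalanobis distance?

Step 1 — centre the observation: (x - mu) = (-3, 1, 2).

Step 2 — invert Sigma (cofactor / det for 3×3, or solve directly):
  Sigma^{-1} = [[0.8462, -0.3077, -0.4615],
 [-0.3077, 0.3846, 0.0769],
 [-0.4615, 0.0769, 0.6154]].

Step 3 — form the quadratic (x - mu)^T · Sigma^{-1} · (x - mu):
  Sigma^{-1} · (x - mu) = (-3.7692, 1.4615, 2.6923).
  (x - mu)^T · [Sigma^{-1} · (x - mu)] = (-3)·(-3.7692) + (1)·(1.4615) + (2)·(2.6923) = 18.1538.

Step 4 — take square root: d = √(18.1538) ≈ 4.2607.

d(x, mu) = √(18.1538) ≈ 4.2607


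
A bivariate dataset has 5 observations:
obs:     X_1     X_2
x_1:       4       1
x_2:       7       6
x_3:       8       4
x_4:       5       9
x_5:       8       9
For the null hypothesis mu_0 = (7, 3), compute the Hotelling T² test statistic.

Step 1 — sample mean vector:
  mean(X_1) = (4 + 7 + 8 + 5 + 8) / 5 = 32/5 = 6.4
  mean(X_2) = (1 + 6 + 4 + 9 + 9) / 5 = 29/5 = 5.8
  x̄ = (6.4, 5.8),  deviation x̄ - mu_0 = (6.4, 5.8) - (7, 3) = (-0.6, 2.8).

Step 2 — sample covariance matrix, S[i,j] = (1/(n-1)) · Σ_k (x_{k,i} - mean_i) · (x_{k,j} - mean_j), divisor n-1 = 4:
  S[X_1,X_1] = ((-2.4)·(-2.4) + (0.6)·(0.6) + (1.6)·(1.6) + (-1.4)·(-1.4) + (1.6)·(1.6)) / 4 = 13.2/4 = 3.3
  S[X_1,X_2] = ((-2.4)·(-4.8) + (0.6)·(0.2) + (1.6)·(-1.8) + (-1.4)·(3.2) + (1.6)·(3.2)) / 4 = 9.4/4 = 2.35
  S[X_2,X_2] = ((-4.8)·(-4.8) + (0.2)·(0.2) + (-1.8)·(-1.8) + (3.2)·(3.2) + (3.2)·(3.2)) / 4 = 46.8/4 = 11.7
  S = [[3.3, 2.35],
 [2.35, 11.7]].

Step 3 — invert S. det(S) = 3.3·11.7 - (2.35)² = 33.0875.
  S^{-1} = (1/det) · [[d, -b], [-b, a]] = [[0.3536, -0.071],
 [-0.071, 0.0997]].

Step 4 — quadratic form (x̄ - mu_0)^T · S^{-1} · (x̄ - mu_0):
  S^{-1} · (x̄ - mu_0) = (-0.411, 0.3219),
  (x̄ - mu_0)^T · [...] = (-0.6)·(-0.411) + (2.8)·(0.3219) = 1.1479.

Step 5 — scale by n: T² = 5 · 1.1479 = 5.7393.

T² ≈ 5.7393


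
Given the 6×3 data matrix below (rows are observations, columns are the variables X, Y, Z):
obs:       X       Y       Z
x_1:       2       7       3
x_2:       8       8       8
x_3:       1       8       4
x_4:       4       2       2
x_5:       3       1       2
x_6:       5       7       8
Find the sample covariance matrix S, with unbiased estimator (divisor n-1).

Step 1 — column means:
  mean(X) = (2 + 8 + 1 + 4 + 3 + 5) / 6 = 23/6 = 3.8333
  mean(Y) = (7 + 8 + 8 + 2 + 1 + 7) / 6 = 33/6 = 5.5
  mean(Z) = (3 + 8 + 4 + 2 + 2 + 8) / 6 = 27/6 = 4.5

Step 2 — sample covariance S[i,j] = (1/(n-1)) · Σ_k (x_{k,i} - mean_i) · (x_{k,j} - mean_j), with n-1 = 5.
  S[X,X] = ((-1.8333)·(-1.8333) + (4.1667)·(4.1667) + (-2.8333)·(-2.8333) + (0.1667)·(0.1667) + (-0.8333)·(-0.8333) + (1.1667)·(1.1667)) / 5 = 30.8333/5 = 6.1667
  S[X,Y] = ((-1.8333)·(1.5) + (4.1667)·(2.5) + (-2.8333)·(2.5) + (0.1667)·(-3.5) + (-0.8333)·(-4.5) + (1.1667)·(1.5)) / 5 = 5.5/5 = 1.1
  S[X,Z] = ((-1.8333)·(-1.5) + (4.1667)·(3.5) + (-2.8333)·(-0.5) + (0.1667)·(-2.5) + (-0.8333)·(-2.5) + (1.1667)·(3.5)) / 5 = 24.5/5 = 4.9
  S[Y,Y] = ((1.5)·(1.5) + (2.5)·(2.5) + (2.5)·(2.5) + (-3.5)·(-3.5) + (-4.5)·(-4.5) + (1.5)·(1.5)) / 5 = 49.5/5 = 9.9
  S[Y,Z] = ((1.5)·(-1.5) + (2.5)·(3.5) + (2.5)·(-0.5) + (-3.5)·(-2.5) + (-4.5)·(-2.5) + (1.5)·(3.5)) / 5 = 30.5/5 = 6.1
  S[Z,Z] = ((-1.5)·(-1.5) + (3.5)·(3.5) + (-0.5)·(-0.5) + (-2.5)·(-2.5) + (-2.5)·(-2.5) + (3.5)·(3.5)) / 5 = 39.5/5 = 7.9

S is symmetric (S[j,i] = S[i,j]). Assembling:

S = [[6.1667, 1.1, 4.9],
 [1.1, 9.9, 6.1],
 [4.9, 6.1, 7.9]]


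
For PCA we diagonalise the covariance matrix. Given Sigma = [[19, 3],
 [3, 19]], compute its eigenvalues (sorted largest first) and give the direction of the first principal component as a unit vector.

Step 1 — characteristic polynomial of 2×2 Sigma:
  det(Sigma - λI) = λ² - trace · λ + det = 0.
  trace = 19 + 19 = 38, det = 19·19 - (3)² = 352.
Step 2 — discriminant:
  Δ = trace² - 4·det = 1444 - 1408 = 36.
Step 3 — eigenvalues:
  λ = (trace ± √Δ)/2 = (38 ± 6)/2,
  λ_1 = 22,  λ_2 = 16.

Step 4 — unit eigenvector for λ_1: solve (Sigma - λ_1 I)v = 0. First row:
  (19 - 22)·v_x + (3)·v_y = 0, i.e. (-3)·v_x + (3)·v_y = 0,
  so v ∝ (b, λ_1 - a) = (3, 3) = u.
  ||u|| = √((3)² + (3)²) = √(18) ≈ 4.2426,
  v_1 = u/||u|| ≈ (0.7071, 0.7071) (||v_1|| = 1).

λ_1 = 22,  λ_2 = 16;  v_1 ≈ (0.7071, 0.7071)


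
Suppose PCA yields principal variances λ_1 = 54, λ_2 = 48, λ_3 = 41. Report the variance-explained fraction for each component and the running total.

Step 1 — total variance = trace(Sigma) = Σ λ_i = 54 + 48 + 41 = 143.

Step 2 — fraction explained by component i = λ_i / Σ λ:
  PC1: 54/143 = 0.3776
  PC2: 48/143 = 0.3357
  PC3: 41/143 = 0.2867

Step 3 — cumulative fraction after k components = (λ_1 + ... + λ_k) / Σ λ:
  k = 1: 54/143 = 0.3776
  k = 2: (54 + 48)/143 = 102/143 = 0.7133
  k = 3: (54 + 48 + 41)/143 = 143/143 = 1

Summary (fraction, with percent):

explained: PC1 0.3776 (37.76%), PC2 0.3357 (33.57%), PC3 0.2867 (28.67%);  cumulative: 0.3776, 0.7133, 1


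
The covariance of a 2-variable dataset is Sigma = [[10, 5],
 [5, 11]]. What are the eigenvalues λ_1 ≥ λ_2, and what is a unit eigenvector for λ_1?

Step 1 — characteristic polynomial of 2×2 Sigma:
  det(Sigma - λI) = λ² - trace · λ + det = 0.
  trace = 10 + 11 = 21, det = 10·11 - (5)² = 85.
Step 2 — discriminant:
  Δ = trace² - 4·det = 441 - 340 = 101.
Step 3 — eigenvalues:
  λ = (trace ± √Δ)/2 = (21 ± 10.0499)/2,
  λ_1 = 15.5249,  λ_2 = 5.4751.

Step 4 — unit eigenvector for λ_1: solve (Sigma - λ_1 I)v = 0. First row:
  (10 - 15.5249)·v_x + (5)·v_y = 0, i.e. (-5.5249)·v_x + (5)·v_y = 0,
  so v ∝ (b, λ_1 - a) = (5, 5.5249) = u.
  ||u|| = √((5)² + (5.5249)²) = √(55.5249) ≈ 7.4515,
  v_1 = u/||u|| ≈ (0.671, 0.7415) (||v_1|| = 1).

λ_1 = 15.5249,  λ_2 = 5.4751;  v_1 ≈ (0.671, 0.7415)


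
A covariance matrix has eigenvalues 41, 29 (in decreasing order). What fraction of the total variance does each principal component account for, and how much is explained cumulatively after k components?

Step 1 — total variance = trace(Sigma) = Σ λ_i = 41 + 29 = 70.

Step 2 — fraction explained by component i = λ_i / Σ λ:
  PC1: 41/70 = 0.5857
  PC2: 29/70 = 0.4143

Step 3 — cumulative fraction after k components = (λ_1 + ... + λ_k) / Σ λ:
  k = 1: 41/70 = 0.5857
  k = 2: (41 + 29)/70 = 70/70 = 1

Summary (fraction, with percent):

explained: PC1 0.5857 (58.57%), PC2 0.4143 (41.43%);  cumulative: 0.5857, 1


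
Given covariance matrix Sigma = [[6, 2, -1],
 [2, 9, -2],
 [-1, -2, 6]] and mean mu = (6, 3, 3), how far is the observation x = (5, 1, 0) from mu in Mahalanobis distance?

Step 1 — centre the observation: (x - mu) = (-1, -2, -3).

Step 2 — invert Sigma (cofactor / det for 3×3, or solve directly):
  Sigma^{-1} = [[0.1818, -0.0364, 0.0182],
 [-0.0364, 0.1273, 0.0364],
 [0.0182, 0.0364, 0.1818]].

Step 3 — form the quadratic (x - mu)^T · Sigma^{-1} · (x - mu):
  Sigma^{-1} · (x - mu) = (-0.1636, -0.3273, -0.6364).
  (x - mu)^T · [Sigma^{-1} · (x - mu)] = (-1)·(-0.1636) + (-2)·(-0.3273) + (-3)·(-0.6364) = 2.7273.

Step 4 — take square root: d = √(2.7273) ≈ 1.6514.

d(x, mu) = √(2.7273) ≈ 1.6514


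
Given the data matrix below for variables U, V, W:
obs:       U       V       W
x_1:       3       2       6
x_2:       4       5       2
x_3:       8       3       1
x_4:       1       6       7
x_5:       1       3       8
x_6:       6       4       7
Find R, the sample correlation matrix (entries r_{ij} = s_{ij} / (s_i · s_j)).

Step 1 — column means:
  mean(U) = (3 + 4 + 8 + 1 + 1 + 6) / 6 = 23/6 = 3.8333
  mean(V) = (2 + 5 + 3 + 6 + 3 + 4) / 6 = 23/6 = 3.8333
  mean(W) = (6 + 2 + 1 + 7 + 8 + 7) / 6 = 31/6 = 5.1667

Step 2 — sample variances and covariances s[i,j] = (1/(n-1)) · Σ_k (x_{k,i} - mean_i) · (x_{k,j} - mean_j), with n-1 = 5:
  s[U,U] = ((-0.8333)·(-0.8333) + (0.1667)·(0.1667) + (4.1667)·(4.1667) + (-2.8333)·(-2.8333) + (-2.8333)·(-2.8333) + (2.1667)·(2.1667)) / 5 = 38.8333/5 = 7.7667
  s[U,V] = ((-0.8333)·(-1.8333) + (0.1667)·(1.1667) + (4.1667)·(-0.8333) + (-2.8333)·(2.1667) + (-2.8333)·(-0.8333) + (2.1667)·(0.1667)) / 5 = -5.1667/5 = -1.0333
  s[U,W] = ((-0.8333)·(0.8333) + (0.1667)·(-3.1667) + (4.1667)·(-4.1667) + (-2.8333)·(1.8333) + (-2.8333)·(2.8333) + (2.1667)·(1.8333)) / 5 = -27.8333/5 = -5.5667
  s[V,V] = ((-1.8333)·(-1.8333) + (1.1667)·(1.1667) + (-0.8333)·(-0.8333) + (2.1667)·(2.1667) + (-0.8333)·(-0.8333) + (0.1667)·(0.1667)) / 5 = 10.8333/5 = 2.1667
  s[V,W] = ((-1.8333)·(0.8333) + (1.1667)·(-3.1667) + (-0.8333)·(-4.1667) + (2.1667)·(1.8333) + (-0.8333)·(2.8333) + (0.1667)·(1.8333)) / 5 = 0.1667/5 = 0.0333
  s[W,W] = ((0.8333)·(0.8333) + (-3.1667)·(-3.1667) + (-4.1667)·(-4.1667) + (1.8333)·(1.8333) + (2.8333)·(2.8333) + (1.8333)·(1.8333)) / 5 = 42.8333/5 = 8.5667
  Sample standard deviations s_i = √(s[i,i]):
  s(U) = √(7.7667) = 2.7869
  s(V) = √(2.1667) = 1.472
  s(W) = √(8.5667) = 2.9269

Step 3 — r_{ij} = s_{ij} / (s_i · s_j):
  r[U,U] = 1 (diagonal).
  r[U,V] = -1.0333 / (2.7869 · 1.472) = -1.0333 / 4.1022 = -0.2519
  r[U,W] = -5.5667 / (2.7869 · 2.9269) = -5.5667 / 8.1569 = -0.6825
  r[V,V] = 1 (diagonal).
  r[V,W] = 0.0333 / (1.472 · 2.9269) = 0.0333 / 4.3083 = 0.0077
  r[W,W] = 1 (diagonal).

R is symmetric with unit diagonal. Assembling:

R = [[1, -0.2519, -0.6825],
 [-0.2519, 1, 0.0077],
 [-0.6825, 0.0077, 1]]


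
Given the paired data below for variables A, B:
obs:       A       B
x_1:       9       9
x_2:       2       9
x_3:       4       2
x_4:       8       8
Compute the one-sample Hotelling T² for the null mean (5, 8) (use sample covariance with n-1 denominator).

Step 1 — sample mean vector:
  mean(A) = (9 + 2 + 4 + 8) / 4 = 23/4 = 5.75
  mean(B) = (9 + 9 + 2 + 8) / 4 = 28/4 = 7
  x̄ = (5.75, 7),  deviation x̄ - mu_0 = (5.75, 7) - (5, 8) = (0.75, -1).

Step 2 — sample covariance matrix, S[i,j] = (1/(n-1)) · Σ_k (x_{k,i} - mean_i) · (x_{k,j} - mean_j), divisor n-1 = 3:
  S[A,A] = ((3.25)·(3.25) + (-3.75)·(-3.75) + (-1.75)·(-1.75) + (2.25)·(2.25)) / 3 = 32.75/3 = 10.9167
  S[A,B] = ((3.25)·(2) + (-3.75)·(2) + (-1.75)·(-5) + (2.25)·(1)) / 3 = 10/3 = 3.3333
  S[B,B] = ((2)·(2) + (2)·(2) + (-5)·(-5) + (1)·(1)) / 3 = 34/3 = 11.3333
  S = [[10.9167, 3.3333],
 [3.3333, 11.3333]].

Step 3 — invert S. det(S) = 10.9167·11.3333 - (3.3333)² = 112.6111.
  S^{-1} = (1/det) · [[d, -b], [-b, a]] = [[0.1006, -0.0296],
 [-0.0296, 0.0969]].

Step 4 — quadratic form (x̄ - mu_0)^T · S^{-1} · (x̄ - mu_0):
  S^{-1} · (x̄ - mu_0) = (0.1051, -0.1191),
  (x̄ - mu_0)^T · [...] = (0.75)·(0.1051) + (-1)·(-0.1191) = 0.198.

Step 5 — scale by n: T² = 4 · 0.198 = 0.7918.

T² ≈ 0.7918


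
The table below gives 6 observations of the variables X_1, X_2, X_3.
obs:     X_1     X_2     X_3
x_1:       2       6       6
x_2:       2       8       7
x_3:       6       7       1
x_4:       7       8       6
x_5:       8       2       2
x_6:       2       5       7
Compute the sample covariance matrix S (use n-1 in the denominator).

Step 1 — column means:
  mean(X_1) = (2 + 2 + 6 + 7 + 8 + 2) / 6 = 27/6 = 4.5
  mean(X_2) = (6 + 8 + 7 + 8 + 2 + 5) / 6 = 36/6 = 6
  mean(X_3) = (6 + 7 + 1 + 6 + 2 + 7) / 6 = 29/6 = 4.8333

Step 2 — sample covariance S[i,j] = (1/(n-1)) · Σ_k (x_{k,i} - mean_i) · (x_{k,j} - mean_j), with n-1 = 5.
  S[X_1,X_1] = ((-2.5)·(-2.5) + (-2.5)·(-2.5) + (1.5)·(1.5) + (2.5)·(2.5) + (3.5)·(3.5) + (-2.5)·(-2.5)) / 5 = 39.5/5 = 7.9
  S[X_1,X_2] = ((-2.5)·(0) + (-2.5)·(2) + (1.5)·(1) + (2.5)·(2) + (3.5)·(-4) + (-2.5)·(-1)) / 5 = -10/5 = -2
  S[X_1,X_3] = ((-2.5)·(1.1667) + (-2.5)·(2.1667) + (1.5)·(-3.8333) + (2.5)·(1.1667) + (3.5)·(-2.8333) + (-2.5)·(2.1667)) / 5 = -26.5/5 = -5.3
  S[X_2,X_2] = ((0)·(0) + (2)·(2) + (1)·(1) + (2)·(2) + (-4)·(-4) + (-1)·(-1)) / 5 = 26/5 = 5.2
  S[X_2,X_3] = ((0)·(1.1667) + (2)·(2.1667) + (1)·(-3.8333) + (2)·(1.1667) + (-4)·(-2.8333) + (-1)·(2.1667)) / 5 = 12/5 = 2.4
  S[X_3,X_3] = ((1.1667)·(1.1667) + (2.1667)·(2.1667) + (-3.8333)·(-3.8333) + (1.1667)·(1.1667) + (-2.8333)·(-2.8333) + (2.1667)·(2.1667)) / 5 = 34.8333/5 = 6.9667

S is symmetric (S[j,i] = S[i,j]). Assembling:

S = [[7.9, -2, -5.3],
 [-2, 5.2, 2.4],
 [-5.3, 2.4, 6.9667]]


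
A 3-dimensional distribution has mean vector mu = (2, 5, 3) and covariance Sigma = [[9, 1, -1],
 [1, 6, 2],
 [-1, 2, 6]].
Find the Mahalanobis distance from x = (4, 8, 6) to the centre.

Step 1 — centre the observation: (x - mu) = (2, 3, 3).

Step 2 — invert Sigma (cofactor / det for 3×3, or solve directly):
  Sigma^{-1} = [[0.1176, -0.0294, 0.0294],
 [-0.0294, 0.1949, -0.0699],
 [0.0294, -0.0699, 0.1949]].

Step 3 — form the quadratic (x - mu)^T · Sigma^{-1} · (x - mu):
  Sigma^{-1} · (x - mu) = (0.2353, 0.3162, 0.4338).
  (x - mu)^T · [Sigma^{-1} · (x - mu)] = (2)·(0.2353) + (3)·(0.3162) + (3)·(0.4338) = 2.7206.

Step 4 — take square root: d = √(2.7206) ≈ 1.6494.

d(x, mu) = √(2.7206) ≈ 1.6494


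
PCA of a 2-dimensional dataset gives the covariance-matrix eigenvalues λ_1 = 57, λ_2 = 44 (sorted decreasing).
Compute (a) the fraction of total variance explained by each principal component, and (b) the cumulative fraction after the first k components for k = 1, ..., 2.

Step 1 — total variance = trace(Sigma) = Σ λ_i = 57 + 44 = 101.

Step 2 — fraction explained by component i = λ_i / Σ λ:
  PC1: 57/101 = 0.5644
  PC2: 44/101 = 0.4356

Step 3 — cumulative fraction after k components = (λ_1 + ... + λ_k) / Σ λ:
  k = 1: 57/101 = 0.5644
  k = 2: (57 + 44)/101 = 101/101 = 1

Summary (fraction, with percent):

explained: PC1 0.5644 (56.44%), PC2 0.4356 (43.56%);  cumulative: 0.5644, 1


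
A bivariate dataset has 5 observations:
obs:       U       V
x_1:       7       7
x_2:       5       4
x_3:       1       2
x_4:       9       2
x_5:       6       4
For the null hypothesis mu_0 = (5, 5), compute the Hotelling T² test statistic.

Step 1 — sample mean vector:
  mean(U) = (7 + 5 + 1 + 9 + 6) / 5 = 28/5 = 5.6
  mean(V) = (7 + 4 + 2 + 2 + 4) / 5 = 19/5 = 3.8
  x̄ = (5.6, 3.8),  deviation x̄ - mu_0 = (5.6, 3.8) - (5, 5) = (0.6, -1.2).

Step 2 — sample covariance matrix, S[i,j] = (1/(n-1)) · Σ_k (x_{k,i} - mean_i) · (x_{k,j} - mean_j), divisor n-1 = 4:
  S[U,U] = ((1.4)·(1.4) + (-0.6)·(-0.6) + (-4.6)·(-4.6) + (3.4)·(3.4) + (0.4)·(0.4)) / 4 = 35.2/4 = 8.8
  S[U,V] = ((1.4)·(3.2) + (-0.6)·(0.2) + (-4.6)·(-1.8) + (3.4)·(-1.8) + (0.4)·(0.2)) / 4 = 6.6/4 = 1.65
  S[V,V] = ((3.2)·(3.2) + (0.2)·(0.2) + (-1.8)·(-1.8) + (-1.8)·(-1.8) + (0.2)·(0.2)) / 4 = 16.8/4 = 4.2
  S = [[8.8, 1.65],
 [1.65, 4.2]].

Step 3 — invert S. det(S) = 8.8·4.2 - (1.65)² = 34.2375.
  S^{-1} = (1/det) · [[d, -b], [-b, a]] = [[0.1227, -0.0482],
 [-0.0482, 0.257]].

Step 4 — quadratic form (x̄ - mu_0)^T · S^{-1} · (x̄ - mu_0):
  S^{-1} · (x̄ - mu_0) = (0.1314, -0.3373),
  (x̄ - mu_0)^T · [...] = (0.6)·(0.1314) + (-1.2)·(-0.3373) = 0.4837.

Step 5 — scale by n: T² = 5 · 0.4837 = 2.4184.

T² ≈ 2.4184


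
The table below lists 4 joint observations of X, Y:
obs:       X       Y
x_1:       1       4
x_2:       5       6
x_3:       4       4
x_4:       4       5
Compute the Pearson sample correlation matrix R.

Step 1 — column means:
  mean(X) = (1 + 5 + 4 + 4) / 4 = 14/4 = 3.5
  mean(Y) = (4 + 6 + 4 + 5) / 4 = 19/4 = 4.75

Step 2 — sample variances and covariances s[i,j] = (1/(n-1)) · Σ_k (x_{k,i} - mean_i) · (x_{k,j} - mean_j), with n-1 = 3:
  s[X,X] = ((-2.5)·(-2.5) + (1.5)·(1.5) + (0.5)·(0.5) + (0.5)·(0.5)) / 3 = 9/3 = 3
  s[X,Y] = ((-2.5)·(-0.75) + (1.5)·(1.25) + (0.5)·(-0.75) + (0.5)·(0.25)) / 3 = 3.5/3 = 1.1667
  s[Y,Y] = ((-0.75)·(-0.75) + (1.25)·(1.25) + (-0.75)·(-0.75) + (0.25)·(0.25)) / 3 = 2.75/3 = 0.9167
  Sample standard deviations s_i = √(s[i,i]):
  s(X) = √(3) = 1.7321
  s(Y) = √(0.9167) = 0.9574

Step 3 — r_{ij} = s_{ij} / (s_i · s_j):
  r[X,X] = 1 (diagonal).
  r[X,Y] = 1.1667 / (1.7321 · 0.9574) = 1.1667 / 1.6583 = 0.7035
  r[Y,Y] = 1 (diagonal).

R is symmetric with unit diagonal. Assembling:

R = [[1, 0.7035],
 [0.7035, 1]]


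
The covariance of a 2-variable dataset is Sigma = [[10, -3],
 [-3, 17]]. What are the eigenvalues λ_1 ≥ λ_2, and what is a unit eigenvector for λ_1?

Step 1 — characteristic polynomial of 2×2 Sigma:
  det(Sigma - λI) = λ² - trace · λ + det = 0.
  trace = 10 + 17 = 27, det = 10·17 - (-3)² = 161.
Step 2 — discriminant:
  Δ = trace² - 4·det = 729 - 644 = 85.
Step 3 — eigenvalues:
  λ = (trace ± √Δ)/2 = (27 ± 9.2195)/2,
  λ_1 = 18.1098,  λ_2 = 8.8902.

Step 4 — unit eigenvector for λ_1: solve (Sigma - λ_1 I)v = 0. First row:
  (10 - 18.1098)·v_x + (-3)·v_y = 0, i.e. (-8.1098)·v_x + (-3)·v_y = 0,
  so v ∝ (b, λ_1 - a) = (-3, 8.1098); multiply by -1 so the first entry is positive: u = (3, -8.1098).
  ||u|| = √((3)² + (-8.1098)²) = √(74.7684) ≈ 8.6469,
  v_1 = u/||u|| ≈ (0.3469, -0.9379) (||v_1|| = 1).

λ_1 = 18.1098,  λ_2 = 8.8902;  v_1 ≈ (0.3469, -0.9379)


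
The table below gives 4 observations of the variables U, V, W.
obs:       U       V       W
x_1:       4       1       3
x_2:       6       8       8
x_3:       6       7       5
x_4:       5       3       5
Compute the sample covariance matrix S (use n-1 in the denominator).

Step 1 — column means:
  mean(U) = (4 + 6 + 6 + 5) / 4 = 21/4 = 5.25
  mean(V) = (1 + 8 + 7 + 3) / 4 = 19/4 = 4.75
  mean(W) = (3 + 8 + 5 + 5) / 4 = 21/4 = 5.25

Step 2 — sample covariance S[i,j] = (1/(n-1)) · Σ_k (x_{k,i} - mean_i) · (x_{k,j} - mean_j), with n-1 = 3.
  S[U,U] = ((-1.25)·(-1.25) + (0.75)·(0.75) + (0.75)·(0.75) + (-0.25)·(-0.25)) / 3 = 2.75/3 = 0.9167
  S[U,V] = ((-1.25)·(-3.75) + (0.75)·(3.25) + (0.75)·(2.25) + (-0.25)·(-1.75)) / 3 = 9.25/3 = 3.0833
  S[U,W] = ((-1.25)·(-2.25) + (0.75)·(2.75) + (0.75)·(-0.25) + (-0.25)·(-0.25)) / 3 = 4.75/3 = 1.5833
  S[V,V] = ((-3.75)·(-3.75) + (3.25)·(3.25) + (2.25)·(2.25) + (-1.75)·(-1.75)) / 3 = 32.75/3 = 10.9167
  S[V,W] = ((-3.75)·(-2.25) + (3.25)·(2.75) + (2.25)·(-0.25) + (-1.75)·(-0.25)) / 3 = 17.25/3 = 5.75
  S[W,W] = ((-2.25)·(-2.25) + (2.75)·(2.75) + (-0.25)·(-0.25) + (-0.25)·(-0.25)) / 3 = 12.75/3 = 4.25

S is symmetric (S[j,i] = S[i,j]). Assembling:

S = [[0.9167, 3.0833, 1.5833],
 [3.0833, 10.9167, 5.75],
 [1.5833, 5.75, 4.25]]


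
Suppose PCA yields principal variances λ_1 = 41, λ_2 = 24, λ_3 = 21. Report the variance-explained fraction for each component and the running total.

Step 1 — total variance = trace(Sigma) = Σ λ_i = 41 + 24 + 21 = 86.

Step 2 — fraction explained by component i = λ_i / Σ λ:
  PC1: 41/86 = 0.4767
  PC2: 24/86 = 0.2791
  PC3: 21/86 = 0.2442

Step 3 — cumulative fraction after k components = (λ_1 + ... + λ_k) / Σ λ:
  k = 1: 41/86 = 0.4767
  k = 2: (41 + 24)/86 = 65/86 = 0.7558
  k = 3: (41 + 24 + 21)/86 = 86/86 = 1

Summary (fraction, with percent):

explained: PC1 0.4767 (47.67%), PC2 0.2791 (27.91%), PC3 0.2442 (24.42%);  cumulative: 0.4767, 0.7558, 1


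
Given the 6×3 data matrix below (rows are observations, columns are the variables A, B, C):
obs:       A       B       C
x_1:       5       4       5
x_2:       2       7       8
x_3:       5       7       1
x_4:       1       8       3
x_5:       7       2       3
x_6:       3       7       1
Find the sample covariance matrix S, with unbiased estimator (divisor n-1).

Step 1 — column means:
  mean(A) = (5 + 2 + 5 + 1 + 7 + 3) / 6 = 23/6 = 3.8333
  mean(B) = (4 + 7 + 7 + 8 + 2 + 7) / 6 = 35/6 = 5.8333
  mean(C) = (5 + 8 + 1 + 3 + 3 + 1) / 6 = 21/6 = 3.5

Step 2 — sample covariance S[i,j] = (1/(n-1)) · Σ_k (x_{k,i} - mean_i) · (x_{k,j} - mean_j), with n-1 = 5.
  S[A,A] = ((1.1667)·(1.1667) + (-1.8333)·(-1.8333) + (1.1667)·(1.1667) + (-2.8333)·(-2.8333) + (3.1667)·(3.1667) + (-0.8333)·(-0.8333)) / 5 = 24.8333/5 = 4.9667
  S[A,B] = ((1.1667)·(-1.8333) + (-1.8333)·(1.1667) + (1.1667)·(1.1667) + (-2.8333)·(2.1667) + (3.1667)·(-3.8333) + (-0.8333)·(1.1667)) / 5 = -22.1667/5 = -4.4333
  S[A,C] = ((1.1667)·(1.5) + (-1.8333)·(4.5) + (1.1667)·(-2.5) + (-2.8333)·(-0.5) + (3.1667)·(-0.5) + (-0.8333)·(-2.5)) / 5 = -7.5/5 = -1.5
  S[B,B] = ((-1.8333)·(-1.8333) + (1.1667)·(1.1667) + (1.1667)·(1.1667) + (2.1667)·(2.1667) + (-3.8333)·(-3.8333) + (1.1667)·(1.1667)) / 5 = 26.8333/5 = 5.3667
  S[B,C] = ((-1.8333)·(1.5) + (1.1667)·(4.5) + (1.1667)·(-2.5) + (2.1667)·(-0.5) + (-3.8333)·(-0.5) + (1.1667)·(-2.5)) / 5 = -2.5/5 = -0.5
  S[C,C] = ((1.5)·(1.5) + (4.5)·(4.5) + (-2.5)·(-2.5) + (-0.5)·(-0.5) + (-0.5)·(-0.5) + (-2.5)·(-2.5)) / 5 = 35.5/5 = 7.1

S is symmetric (S[j,i] = S[i,j]). Assembling:

S = [[4.9667, -4.4333, -1.5],
 [-4.4333, 5.3667, -0.5],
 [-1.5, -0.5, 7.1]]


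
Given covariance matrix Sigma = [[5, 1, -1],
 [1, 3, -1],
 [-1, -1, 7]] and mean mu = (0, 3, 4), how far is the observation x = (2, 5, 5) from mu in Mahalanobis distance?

Step 1 — centre the observation: (x - mu) = (2, 2, 1).

Step 2 — invert Sigma (cofactor / det for 3×3, or solve directly):
  Sigma^{-1} = [[0.2174, -0.0652, 0.0217],
 [-0.0652, 0.3696, 0.0435],
 [0.0217, 0.0435, 0.1522]].

Step 3 — form the quadratic (x - mu)^T · Sigma^{-1} · (x - mu):
  Sigma^{-1} · (x - mu) = (0.3261, 0.6522, 0.2826).
  (x - mu)^T · [Sigma^{-1} · (x - mu)] = (2)·(0.3261) + (2)·(0.6522) + (1)·(0.2826) = 2.2391.

Step 4 — take square root: d = √(2.2391) ≈ 1.4964.

d(x, mu) = √(2.2391) ≈ 1.4964


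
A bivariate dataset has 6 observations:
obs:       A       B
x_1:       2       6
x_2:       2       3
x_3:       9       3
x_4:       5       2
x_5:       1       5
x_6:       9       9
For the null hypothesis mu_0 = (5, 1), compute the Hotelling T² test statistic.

Step 1 — sample mean vector:
  mean(A) = (2 + 2 + 9 + 5 + 1 + 9) / 6 = 28/6 = 4.6667
  mean(B) = (6 + 3 + 3 + 2 + 5 + 9) / 6 = 28/6 = 4.6667
  x̄ = (4.6667, 4.6667),  deviation x̄ - mu_0 = (4.6667, 4.6667) - (5, 1) = (-0.3333, 3.6667).

Step 2 — sample covariance matrix, S[i,j] = (1/(n-1)) · Σ_k (x_{k,i} - mean_i) · (x_{k,j} - mean_j), divisor n-1 = 5:
  S[A,A] = ((-2.6667)·(-2.6667) + (-2.6667)·(-2.6667) + (4.3333)·(4.3333) + (0.3333)·(0.3333) + (-3.6667)·(-3.6667) + (4.3333)·(4.3333)) / 5 = 65.3333/5 = 13.0667
  S[A,B] = ((-2.6667)·(1.3333) + (-2.6667)·(-1.6667) + (4.3333)·(-1.6667) + (0.3333)·(-2.6667) + (-3.6667)·(0.3333) + (4.3333)·(4.3333)) / 5 = 10.3333/5 = 2.0667
  S[B,B] = ((1.3333)·(1.3333) + (-1.6667)·(-1.6667) + (-1.6667)·(-1.6667) + (-2.6667)·(-2.6667) + (0.3333)·(0.3333) + (4.3333)·(4.3333)) / 5 = 33.3333/5 = 6.6667
  S = [[13.0667, 2.0667],
 [2.0667, 6.6667]].

Step 3 — invert S. det(S) = 13.0667·6.6667 - (2.0667)² = 82.84.
  S^{-1} = (1/det) · [[d, -b], [-b, a]] = [[0.0805, -0.0249],
 [-0.0249, 0.1577]].

Step 4 — quadratic form (x̄ - mu_0)^T · S^{-1} · (x̄ - mu_0):
  S^{-1} · (x̄ - mu_0) = (-0.1183, 0.5867),
  (x̄ - mu_0)^T · [...] = (-0.3333)·(-0.1183) + (3.6667)·(0.5867) = 2.1906.

Step 5 — scale by n: T² = 6 · 2.1906 = 13.1434.

T² ≈ 13.1434


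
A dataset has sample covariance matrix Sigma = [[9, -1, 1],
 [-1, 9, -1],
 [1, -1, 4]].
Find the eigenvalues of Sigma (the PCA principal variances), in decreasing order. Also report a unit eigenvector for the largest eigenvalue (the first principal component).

Step 1 — characteristic polynomial p(λ) = det(λI - Sigma) = λ³ - tr·λ² + c_1·λ - det, where tr = trace, c_1 = sum of the principal 2×2 minors, det = det(Sigma):
  tr = 9 + 9 + 4 = 22,
  c_1 = (9·9 - (-1)²) + (9·4 - (1)²) + (9·4 - (-1)²) = 80 + 35 + 35 = 150,
  det = 9·(9·4 - (-1)²) - (-1)·((-1)·4 - (-1)·(1)) + (1)·((-1)·(-1) - 9·(1)) = 9·(35) - (-1)·(-3) + (1)·(-8) = 304.
  So p(λ) = λ³ - 22λ² + 150λ - 304.
Step 2 — look for an integer root (rational root theorem: any rational root is an integer divisor of 304). Testing λ = 8:
  p(8) = 512 - 1408 + 1200 - 304 = 0  ✓
  Dividing out (λ - 8): p(λ) = (λ - 8)(λ² - 14λ + 38).
Step 3 — remaining eigenvalues from the quadratic λ² - 14λ + 38 = 0:
  Δ = 14² - 4·38 = 196 - 152 = 44,  λ = (14 ± √44)/2 = (14 ± 6.6332)/2 ≈ 10.3166 or 3.6834.
  Sorted: λ_1 = 10.3166,  λ_2 = 8,  λ_3 = 3.6834  (check: sum = 22 = tr ✓).

Step 4 — unit eigenvector for λ_1 ≈ 10.3166: v spans the null space of (Sigma - λ_1 I), whose rows are
  r_1 = (-1.3166, -1, 1),  r_2 = (-1, -1.3166, -1),  r_3 = (1, -1, -6.3166).
  v is orthogonal to every row, so take v ∝ r_1 × r_2 = ((-1)·(-1) - (1)·(-1.3166), (1)·(-1) - (-1.3166)·(-1), (-1.3166)·(-1.3166) - (-1)·(-1)) ≈ (2.3166, -2.3166, 0.7335).
  Let u = (2.3166, -2.3166, 0.7335).
  ||u|| = √((2.3166)² + (-2.3166)² + (0.7335)²) = √(11.2715) ≈ 3.3573,  v_1 = u/||u|| ≈ (0.69, -0.69, 0.2185) (||v_1|| = 1).

λ_1 = 10.3166,  λ_2 = 8,  λ_3 = 3.6834;  v_1 ≈ (0.69, -0.69, 0.2185)


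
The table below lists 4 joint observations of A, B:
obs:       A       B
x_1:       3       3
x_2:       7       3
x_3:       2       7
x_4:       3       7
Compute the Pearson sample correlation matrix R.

Step 1 — column means:
  mean(A) = (3 + 7 + 2 + 3) / 4 = 15/4 = 3.75
  mean(B) = (3 + 3 + 7 + 7) / 4 = 20/4 = 5

Step 2 — sample variances and covariances s[i,j] = (1/(n-1)) · Σ_k (x_{k,i} - mean_i) · (x_{k,j} - mean_j), with n-1 = 3:
  s[A,A] = ((-0.75)·(-0.75) + (3.25)·(3.25) + (-1.75)·(-1.75) + (-0.75)·(-0.75)) / 3 = 14.75/3 = 4.9167
  s[A,B] = ((-0.75)·(-2) + (3.25)·(-2) + (-1.75)·(2) + (-0.75)·(2)) / 3 = -10/3 = -3.3333
  s[B,B] = ((-2)·(-2) + (-2)·(-2) + (2)·(2) + (2)·(2)) / 3 = 16/3 = 5.3333
  Sample standard deviations s_i = √(s[i,i]):
  s(A) = √(4.9167) = 2.2174
  s(B) = √(5.3333) = 2.3094

Step 3 — r_{ij} = s_{ij} / (s_i · s_j):
  r[A,A] = 1 (diagonal).
  r[A,B] = -3.3333 / (2.2174 · 2.3094) = -3.3333 / 5.1208 = -0.6509
  r[B,B] = 1 (diagonal).

R is symmetric with unit diagonal. Assembling:

R = [[1, -0.6509],
 [-0.6509, 1]]


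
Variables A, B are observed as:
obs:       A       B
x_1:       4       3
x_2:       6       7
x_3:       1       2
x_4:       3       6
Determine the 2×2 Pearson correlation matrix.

Step 1 — column means:
  mean(A) = (4 + 6 + 1 + 3) / 4 = 14/4 = 3.5
  mean(B) = (3 + 7 + 2 + 6) / 4 = 18/4 = 4.5

Step 2 — sample variances and covariances s[i,j] = (1/(n-1)) · Σ_k (x_{k,i} - mean_i) · (x_{k,j} - mean_j), with n-1 = 3:
  s[A,A] = ((0.5)·(0.5) + (2.5)·(2.5) + (-2.5)·(-2.5) + (-0.5)·(-0.5)) / 3 = 13/3 = 4.3333
  s[A,B] = ((0.5)·(-1.5) + (2.5)·(2.5) + (-2.5)·(-2.5) + (-0.5)·(1.5)) / 3 = 11/3 = 3.6667
  s[B,B] = ((-1.5)·(-1.5) + (2.5)·(2.5) + (-2.5)·(-2.5) + (1.5)·(1.5)) / 3 = 17/3 = 5.6667
  Sample standard deviations s_i = √(s[i,i]):
  s(A) = √(4.3333) = 2.0817
  s(B) = √(5.6667) = 2.3805

Step 3 — r_{ij} = s_{ij} / (s_i · s_j):
  r[A,A] = 1 (diagonal).
  r[A,B] = 3.6667 / (2.0817 · 2.3805) = 3.6667 / 4.9554 = 0.7399
  r[B,B] = 1 (diagonal).

R is symmetric with unit diagonal. Assembling:

R = [[1, 0.7399],
 [0.7399, 1]]


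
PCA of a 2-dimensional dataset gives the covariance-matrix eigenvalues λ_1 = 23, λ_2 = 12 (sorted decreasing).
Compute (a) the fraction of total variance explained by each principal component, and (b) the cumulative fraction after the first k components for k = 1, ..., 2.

Step 1 — total variance = trace(Sigma) = Σ λ_i = 23 + 12 = 35.

Step 2 — fraction explained by component i = λ_i / Σ λ:
  PC1: 23/35 = 0.6571
  PC2: 12/35 = 0.3429

Step 3 — cumulative fraction after k components = (λ_1 + ... + λ_k) / Σ λ:
  k = 1: 23/35 = 0.6571
  k = 2: (23 + 12)/35 = 35/35 = 1

Summary (fraction, with percent):

explained: PC1 0.6571 (65.71%), PC2 0.3429 (34.29%);  cumulative: 0.6571, 1


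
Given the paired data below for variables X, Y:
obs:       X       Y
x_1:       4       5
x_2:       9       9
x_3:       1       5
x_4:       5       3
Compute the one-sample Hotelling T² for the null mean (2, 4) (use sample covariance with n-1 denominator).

Step 1 — sample mean vector:
  mean(X) = (4 + 9 + 1 + 5) / 4 = 19/4 = 4.75
  mean(Y) = (5 + 9 + 5 + 3) / 4 = 22/4 = 5.5
  x̄ = (4.75, 5.5),  deviation x̄ - mu_0 = (4.75, 5.5) - (2, 4) = (2.75, 1.5).

Step 2 — sample covariance matrix, S[i,j] = (1/(n-1)) · Σ_k (x_{k,i} - mean_i) · (x_{k,j} - mean_j), divisor n-1 = 3:
  S[X,X] = ((-0.75)·(-0.75) + (4.25)·(4.25) + (-3.75)·(-3.75) + (0.25)·(0.25)) / 3 = 32.75/3 = 10.9167
  S[X,Y] = ((-0.75)·(-0.5) + (4.25)·(3.5) + (-3.75)·(-0.5) + (0.25)·(-2.5)) / 3 = 16.5/3 = 5.5
  S[Y,Y] = ((-0.5)·(-0.5) + (3.5)·(3.5) + (-0.5)·(-0.5) + (-2.5)·(-2.5)) / 3 = 19/3 = 6.3333
  S = [[10.9167, 5.5],
 [5.5, 6.3333]].

Step 3 — invert S. det(S) = 10.9167·6.3333 - (5.5)² = 38.8889.
  S^{-1} = (1/det) · [[d, -b], [-b, a]] = [[0.1629, -0.1414],
 [-0.1414, 0.2807]].

Step 4 — quadratic form (x̄ - mu_0)^T · S^{-1} · (x̄ - mu_0):
  S^{-1} · (x̄ - mu_0) = (0.2357, 0.0321),
  (x̄ - mu_0)^T · [...] = (2.75)·(0.2357) + (1.5)·(0.0321) = 0.6964.

Step 5 — scale by n: T² = 4 · 0.6964 = 2.7857.

T² ≈ 2.7857


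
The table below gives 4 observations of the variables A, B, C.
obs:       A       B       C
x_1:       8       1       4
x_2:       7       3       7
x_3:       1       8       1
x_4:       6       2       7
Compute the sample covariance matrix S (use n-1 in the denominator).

Step 1 — column means:
  mean(A) = (8 + 7 + 1 + 6) / 4 = 22/4 = 5.5
  mean(B) = (1 + 3 + 8 + 2) / 4 = 14/4 = 3.5
  mean(C) = (4 + 7 + 1 + 7) / 4 = 19/4 = 4.75

Step 2 — sample covariance S[i,j] = (1/(n-1)) · Σ_k (x_{k,i} - mean_i) · (x_{k,j} - mean_j), with n-1 = 3.
  S[A,A] = ((2.5)·(2.5) + (1.5)·(1.5) + (-4.5)·(-4.5) + (0.5)·(0.5)) / 3 = 29/3 = 9.6667
  S[A,B] = ((2.5)·(-2.5) + (1.5)·(-0.5) + (-4.5)·(4.5) + (0.5)·(-1.5)) / 3 = -28/3 = -9.3333
  S[A,C] = ((2.5)·(-0.75) + (1.5)·(2.25) + (-4.5)·(-3.75) + (0.5)·(2.25)) / 3 = 19.5/3 = 6.5
  S[B,B] = ((-2.5)·(-2.5) + (-0.5)·(-0.5) + (4.5)·(4.5) + (-1.5)·(-1.5)) / 3 = 29/3 = 9.6667
  S[B,C] = ((-2.5)·(-0.75) + (-0.5)·(2.25) + (4.5)·(-3.75) + (-1.5)·(2.25)) / 3 = -19.5/3 = -6.5
  S[C,C] = ((-0.75)·(-0.75) + (2.25)·(2.25) + (-3.75)·(-3.75) + (2.25)·(2.25)) / 3 = 24.75/3 = 8.25

S is symmetric (S[j,i] = S[i,j]). Assembling:

S = [[9.6667, -9.3333, 6.5],
 [-9.3333, 9.6667, -6.5],
 [6.5, -6.5, 8.25]]


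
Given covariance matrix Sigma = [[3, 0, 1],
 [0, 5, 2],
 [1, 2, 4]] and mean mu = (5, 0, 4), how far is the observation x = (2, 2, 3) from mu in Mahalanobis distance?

Step 1 — centre the observation: (x - mu) = (-3, 2, -1).

Step 2 — invert Sigma (cofactor / det for 3×3, or solve directly):
  Sigma^{-1} = [[0.3721, 0.0465, -0.1163],
 [0.0465, 0.2558, -0.1395],
 [-0.1163, -0.1395, 0.3488]].

Step 3 — form the quadratic (x - mu)^T · Sigma^{-1} · (x - mu):
  Sigma^{-1} · (x - mu) = (-0.907, 0.5116, -0.2791).
  (x - mu)^T · [Sigma^{-1} · (x - mu)] = (-3)·(-0.907) + (2)·(0.5116) + (-1)·(-0.2791) = 4.0233.

Step 4 — take square root: d = √(4.0233) ≈ 2.0058.

d(x, mu) = √(4.0233) ≈ 2.0058


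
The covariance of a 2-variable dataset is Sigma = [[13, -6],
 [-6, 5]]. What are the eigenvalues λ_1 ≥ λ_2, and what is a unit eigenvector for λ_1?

Step 1 — characteristic polynomial of 2×2 Sigma:
  det(Sigma - λI) = λ² - trace · λ + det = 0.
  trace = 13 + 5 = 18, det = 13·5 - (-6)² = 29.
Step 2 — discriminant:
  Δ = trace² - 4·det = 324 - 116 = 208.
Step 3 — eigenvalues:
  λ = (trace ± √Δ)/2 = (18 ± 14.4222)/2,
  λ_1 = 16.2111,  λ_2 = 1.7889.

Step 4 — unit eigenvector for λ_1: solve (Sigma - λ_1 I)v = 0. First row:
  (13 - 16.2111)·v_x + (-6)·v_y = 0, i.e. (-3.2111)·v_x + (-6)·v_y = 0,
  so v ∝ (b, λ_1 - a) = (-6, 3.2111); multiply by -1 so the first entry is positive: u = (6, -3.2111).
  ||u|| = √((6)² + (-3.2111)²) = √(46.3112) ≈ 6.8052,
  v_1 = u/||u|| ≈ (0.8817, -0.4719) (||v_1|| = 1).

λ_1 = 16.2111,  λ_2 = 1.7889;  v_1 ≈ (0.8817, -0.4719)


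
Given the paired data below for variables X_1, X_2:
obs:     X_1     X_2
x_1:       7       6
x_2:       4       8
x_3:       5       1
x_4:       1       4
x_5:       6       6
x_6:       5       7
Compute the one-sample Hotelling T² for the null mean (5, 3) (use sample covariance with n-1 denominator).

Step 1 — sample mean vector:
  mean(X_1) = (7 + 4 + 5 + 1 + 6 + 5) / 6 = 28/6 = 4.6667
  mean(X_2) = (6 + 8 + 1 + 4 + 6 + 7) / 6 = 32/6 = 5.3333
  x̄ = (4.6667, 5.3333),  deviation x̄ - mu_0 = (4.6667, 5.3333) - (5, 3) = (-0.3333, 2.3333).

Step 2 — sample covariance matrix, S[i,j] = (1/(n-1)) · Σ_k (x_{k,i} - mean_i) · (x_{k,j} - mean_j), divisor n-1 = 5:
  S[X_1,X_1] = ((2.3333)·(2.3333) + (-0.6667)·(-0.6667) + (0.3333)·(0.3333) + (-3.6667)·(-3.6667) + (1.3333)·(1.3333) + (0.3333)·(0.3333)) / 5 = 21.3333/5 = 4.2667
  S[X_1,X_2] = ((2.3333)·(0.6667) + (-0.6667)·(2.6667) + (0.3333)·(-4.3333) + (-3.6667)·(-1.3333) + (1.3333)·(0.6667) + (0.3333)·(1.6667)) / 5 = 4.6667/5 = 0.9333
  S[X_2,X_2] = ((0.6667)·(0.6667) + (2.6667)·(2.6667) + (-4.3333)·(-4.3333) + (-1.3333)·(-1.3333) + (0.6667)·(0.6667) + (1.6667)·(1.6667)) / 5 = 31.3333/5 = 6.2667
  S = [[4.2667, 0.9333],
 [0.9333, 6.2667]].

Step 3 — invert S. det(S) = 4.2667·6.2667 - (0.9333)² = 25.8667.
  S^{-1} = (1/det) · [[d, -b], [-b, a]] = [[0.2423, -0.0361],
 [-0.0361, 0.1649]].

Step 4 — quadratic form (x̄ - mu_0)^T · S^{-1} · (x̄ - mu_0):
  S^{-1} · (x̄ - mu_0) = (-0.1649, 0.3969),
  (x̄ - mu_0)^T · [...] = (-0.3333)·(-0.1649) + (2.3333)·(0.3969) = 0.9811.

Step 5 — scale by n: T² = 6 · 0.9811 = 5.8866.

T² ≈ 5.8866


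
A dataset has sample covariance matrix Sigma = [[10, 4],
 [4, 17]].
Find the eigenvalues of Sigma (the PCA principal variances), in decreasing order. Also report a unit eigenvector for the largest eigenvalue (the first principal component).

Step 1 — characteristic polynomial of 2×2 Sigma:
  det(Sigma - λI) = λ² - trace · λ + det = 0.
  trace = 10 + 17 = 27, det = 10·17 - (4)² = 154.
Step 2 — discriminant:
  Δ = trace² - 4·det = 729 - 616 = 113.
Step 3 — eigenvalues:
  λ = (trace ± √Δ)/2 = (27 ± 10.6301)/2,
  λ_1 = 18.8151,  λ_2 = 8.1849.

Step 4 — unit eigenvector for λ_1: solve (Sigma - λ_1 I)v = 0. First row:
  (10 - 18.8151)·v_x + (4)·v_y = 0, i.e. (-8.8151)·v_x + (4)·v_y = 0,
  so v ∝ (b, λ_1 - a) = (4, 8.8151) = u.
  ||u|| = √((4)² + (8.8151)²) = √(93.7055) ≈ 9.6802,
  v_1 = u/||u|| ≈ (0.4132, 0.9106) (||v_1|| = 1).

λ_1 = 18.8151,  λ_2 = 8.1849;  v_1 ≈ (0.4132, 0.9106)


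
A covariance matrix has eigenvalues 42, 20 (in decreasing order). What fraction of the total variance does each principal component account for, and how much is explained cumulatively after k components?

Step 1 — total variance = trace(Sigma) = Σ λ_i = 42 + 20 = 62.

Step 2 — fraction explained by component i = λ_i / Σ λ:
  PC1: 42/62 = 0.6774
  PC2: 20/62 = 0.3226

Step 3 — cumulative fraction after k components = (λ_1 + ... + λ_k) / Σ λ:
  k = 1: 42/62 = 0.6774
  k = 2: (42 + 20)/62 = 62/62 = 1

Summary (fraction, with percent):

explained: PC1 0.6774 (67.74%), PC2 0.3226 (32.26%);  cumulative: 0.6774, 1


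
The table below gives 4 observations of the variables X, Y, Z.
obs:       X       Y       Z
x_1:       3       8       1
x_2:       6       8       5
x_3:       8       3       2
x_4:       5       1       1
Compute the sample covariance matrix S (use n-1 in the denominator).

Step 1 — column means:
  mean(X) = (3 + 6 + 8 + 5) / 4 = 22/4 = 5.5
  mean(Y) = (8 + 8 + 3 + 1) / 4 = 20/4 = 5
  mean(Z) = (1 + 5 + 2 + 1) / 4 = 9/4 = 2.25

Step 2 — sample covariance S[i,j] = (1/(n-1)) · Σ_k (x_{k,i} - mean_i) · (x_{k,j} - mean_j), with n-1 = 3.
  S[X,X] = ((-2.5)·(-2.5) + (0.5)·(0.5) + (2.5)·(2.5) + (-0.5)·(-0.5)) / 3 = 13/3 = 4.3333
  S[X,Y] = ((-2.5)·(3) + (0.5)·(3) + (2.5)·(-2) + (-0.5)·(-4)) / 3 = -9/3 = -3
  S[X,Z] = ((-2.5)·(-1.25) + (0.5)·(2.75) + (2.5)·(-0.25) + (-0.5)·(-1.25)) / 3 = 4.5/3 = 1.5
  S[Y,Y] = ((3)·(3) + (3)·(3) + (-2)·(-2) + (-4)·(-4)) / 3 = 38/3 = 12.6667
  S[Y,Z] = ((3)·(-1.25) + (3)·(2.75) + (-2)·(-0.25) + (-4)·(-1.25)) / 3 = 10/3 = 3.3333
  S[Z,Z] = ((-1.25)·(-1.25) + (2.75)·(2.75) + (-0.25)·(-0.25) + (-1.25)·(-1.25)) / 3 = 10.75/3 = 3.5833

S is symmetric (S[j,i] = S[i,j]). Assembling:

S = [[4.3333, -3, 1.5],
 [-3, 12.6667, 3.3333],
 [1.5, 3.3333, 3.5833]]


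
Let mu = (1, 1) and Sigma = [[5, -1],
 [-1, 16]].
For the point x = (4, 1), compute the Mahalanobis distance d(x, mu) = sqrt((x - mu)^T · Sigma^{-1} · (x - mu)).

Step 1 — centre the observation: (x - mu) = (3, 0).

Step 2 — invert Sigma. det(Sigma) = 5·16 - (-1)² = 79.
  Sigma^{-1} = (1/det) · [[d, -b], [-b, a]] = [[0.2025, 0.0127],
 [0.0127, 0.0633]].

Step 3 — form the quadratic (x - mu)^T · Sigma^{-1} · (x - mu):
  Sigma^{-1} · (x - mu) = (0.6076, 0.038).
  (x - mu)^T · [Sigma^{-1} · (x - mu)] = (3)·(0.6076) + (0)·(0.038) = 1.8228.

Step 4 — take square root: d = √(1.8228) ≈ 1.3501.

d(x, mu) = √(1.8228) ≈ 1.3501


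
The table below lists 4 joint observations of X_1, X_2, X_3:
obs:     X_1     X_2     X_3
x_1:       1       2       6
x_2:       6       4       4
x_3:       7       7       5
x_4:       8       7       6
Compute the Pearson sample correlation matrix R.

Step 1 — column means:
  mean(X_1) = (1 + 6 + 7 + 8) / 4 = 22/4 = 5.5
  mean(X_2) = (2 + 4 + 7 + 7) / 4 = 20/4 = 5
  mean(X_3) = (6 + 4 + 5 + 6) / 4 = 21/4 = 5.25

Step 2 — sample variances and covariances s[i,j] = (1/(n-1)) · Σ_k (x_{k,i} - mean_i) · (x_{k,j} - mean_j), with n-1 = 3:
  s[X_1,X_1] = ((-4.5)·(-4.5) + (0.5)·(0.5) + (1.5)·(1.5) + (2.5)·(2.5)) / 3 = 29/3 = 9.6667
  s[X_1,X_2] = ((-4.5)·(-3) + (0.5)·(-1) + (1.5)·(2) + (2.5)·(2)) / 3 = 21/3 = 7
  s[X_1,X_3] = ((-4.5)·(0.75) + (0.5)·(-1.25) + (1.5)·(-0.25) + (2.5)·(0.75)) / 3 = -2.5/3 = -0.8333
  s[X_2,X_2] = ((-3)·(-3) + (-1)·(-1) + (2)·(2) + (2)·(2)) / 3 = 18/3 = 6
  s[X_2,X_3] = ((-3)·(0.75) + (-1)·(-1.25) + (2)·(-0.25) + (2)·(0.75)) / 3 = 0/3 = 0
  s[X_3,X_3] = ((0.75)·(0.75) + (-1.25)·(-1.25) + (-0.25)·(-0.25) + (0.75)·(0.75)) / 3 = 2.75/3 = 0.9167
  Sample standard deviations s_i = √(s[i,i]):
  s(X_1) = √(9.6667) = 3.1091
  s(X_2) = √(6) = 2.4495
  s(X_3) = √(0.9167) = 0.9574

Step 3 — r_{ij} = s_{ij} / (s_i · s_j):
  r[X_1,X_1] = 1 (diagonal).
  r[X_1,X_2] = 7 / (3.1091 · 2.4495) = 7 / 7.6158 = 0.9191
  r[X_1,X_3] = -0.8333 / (3.1091 · 0.9574) = -0.8333 / 2.9768 = -0.2799
  r[X_2,X_2] = 1 (diagonal).
  r[X_2,X_3] = 0 / (2.4495 · 0.9574) = 0 / 2.3452 = 0
  r[X_3,X_3] = 1 (diagonal).

R is symmetric with unit diagonal. Assembling:

R = [[1, 0.9191, -0.2799],
 [0.9191, 1, 0],
 [-0.2799, 0, 1]]
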